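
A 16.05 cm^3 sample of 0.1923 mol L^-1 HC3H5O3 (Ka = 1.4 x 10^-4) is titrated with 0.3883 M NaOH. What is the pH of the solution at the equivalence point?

8.48

n(HC3H5O3) = 0.1923 x 0.01605 = 0.003086 mol; V(NaOH) at equivalence = 0.003086/0.3883 = 0.007949 L.
At equivalence all the acid is converted to C3H5O3-; total volume = 0.01605 + 0.007949 = 0.02400 L, so [C3H5O3-] = 0.003086/0.02400 = 0.1286 M.
Kb = Kw/Ka = 1.0e-14 / 1.4 x 10^-4 = 7.14e-11.
[OH^-] = sqrt(Kb x [C3H5O3-]) = sqrt(7.14e-11 x 0.1286) = 3.03e-6 M.
pOH = 5.52, so pH = 14.00 - 5.52 = 8.48.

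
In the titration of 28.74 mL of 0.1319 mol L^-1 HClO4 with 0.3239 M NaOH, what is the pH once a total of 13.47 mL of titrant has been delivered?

12.13

n(acid) = 0.1319 x 0.02874 = 0.003791 mol; n(NaOH) added = 0.3239 x 0.01347 = 0.004363 mol.
Base is in excess by 0.004363 - 0.003791 = 0.0005721 mol in a total volume of 0.04221 L.
[OH^-] = 0.0005721/0.04221 = 0.01355 M, so pOH = 1.87 and pH = 14.00 - 1.87 = 12.13.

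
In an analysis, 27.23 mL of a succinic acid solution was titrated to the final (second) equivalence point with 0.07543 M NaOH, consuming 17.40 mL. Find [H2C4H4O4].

0.0241 M

n(NaOH) = 0.07543 x 0.01740 = 0.001312 mol.
At the final (second) equivalence point, 2 mol OH^- react per mol H2C4H4O4, so n(H2C4H4O4) = 0.001312 / 2 = 0.0006562 mol.
[H2C4H4O4] = 0.0006562 / 0.02723 L = 0.0241 M.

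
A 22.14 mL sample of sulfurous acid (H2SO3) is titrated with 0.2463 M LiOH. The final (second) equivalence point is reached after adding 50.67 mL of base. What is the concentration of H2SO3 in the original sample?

n(LiOH) = 0.2463 x 0.05067 = 0.01248 mol.
At the final (second) equivalence point, 2 mol OH^- react per mol H2SO3, so n(H2SO3) = 0.01248 / 2 = 0.006240 mol.
[H2SO3] = 0.006240 / 0.02214 L = 0.282 M.

0.282 M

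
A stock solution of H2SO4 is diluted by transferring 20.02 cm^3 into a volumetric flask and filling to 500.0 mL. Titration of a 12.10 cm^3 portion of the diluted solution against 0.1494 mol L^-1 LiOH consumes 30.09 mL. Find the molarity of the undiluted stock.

n(LiOH) = 0.1494 x 0.03009 = 0.004495 mol.
n(H2SO4) in the aliquot = 0.004495 x 1/2 = 0.002248 mol.
[diluted H2SO4] = 0.002248 / 0.01210 = 0.1858 M.
Dilution factor = 500.0/20.02 = 24.98, so [stock] = 0.1858 x 24.98 = 4.64 M.

4.64 M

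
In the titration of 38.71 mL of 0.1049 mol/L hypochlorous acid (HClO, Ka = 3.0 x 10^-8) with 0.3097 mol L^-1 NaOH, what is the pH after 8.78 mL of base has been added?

Initial n(HClO) = 0.1049 x 0.03871 = 0.004061 mol.
n(NaOH) added = 0.3097 x 0.008780 = 0.002719 mol, converting that many moles of HClO to ClO-.
Remaining n(HClO) = 0.001342 mol; n(ClO-) = 0.002719 mol.
By Henderson-Hasselbalch, pH = pKa + log([A^-]/[HA]) = 7.52 + log(0.002719/0.001342) = 7.52 + (+0.31) = 7.83.

7.83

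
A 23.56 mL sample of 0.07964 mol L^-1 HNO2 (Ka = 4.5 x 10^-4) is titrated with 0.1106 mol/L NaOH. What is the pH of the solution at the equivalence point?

n(HNO2) = 0.07964 x 0.02356 = 0.001876 mol; V(NaOH) at equivalence = 0.001876/0.1106 = 0.01696 L.
At equivalence all the acid is converted to NO2-; total volume = 0.02356 + 0.01696 = 0.04052 L, so [NO2-] = 0.001876/0.04052 = 0.04630 M.
Kb = Kw/Ka = 1.0e-14 / 4.5 x 10^-4 = 2.22e-11.
[OH^-] = sqrt(Kb x [NO2-]) = sqrt(2.22e-11 x 0.04630) = 1.01e-6 M.
pOH = 5.99, so pH = 14.00 - 5.99 = 8.01.

8.01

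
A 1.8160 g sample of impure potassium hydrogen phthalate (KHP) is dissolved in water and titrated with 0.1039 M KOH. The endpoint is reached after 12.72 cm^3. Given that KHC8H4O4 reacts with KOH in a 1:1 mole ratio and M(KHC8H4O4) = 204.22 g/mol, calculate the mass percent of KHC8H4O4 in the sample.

n(KOH) = 0.1039 x 0.01272 = 0.001322 mol.
n(KHC8H4O4) = 0.001322 / 1 = 0.001322 mol.
mass of KHC8H4O4 = 0.001322 x 204.22 = 0.2699 g.
% purity = 0.2699 / 1.8160 x 100 = 14.9%.

14.9%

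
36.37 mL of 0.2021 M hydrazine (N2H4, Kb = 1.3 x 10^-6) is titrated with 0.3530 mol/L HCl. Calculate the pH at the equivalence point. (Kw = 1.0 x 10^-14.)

4.50

n(N2H4) = 0.2021 x 0.03637 = 0.007350 mol; V(HCl) at equivalence = 0.007350/0.3530 = 0.02082 L.
At equivalence the base is fully converted to N2H5+; total volume = 0.05719 L, so [N2H5+] = 0.007350/0.05719 = 0.1285 M.
Ka(N2H5+) = Kw/Kb = 1.0e-14 / 1.3 x 10^-6 = 7.69e-9.
[H^+] = sqrt(Ka x [N2H5+]) = sqrt(7.69e-9 x 0.1285) = 3.14e-5 M.
pH = -log(3.14e-5) = 4.50.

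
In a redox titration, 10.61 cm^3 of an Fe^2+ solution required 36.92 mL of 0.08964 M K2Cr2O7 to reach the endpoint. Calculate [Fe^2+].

n(K2Cr2O7) = 0.08964 x 0.03692 = 0.003310 mol.
From the balanced equation, 1 mol K2Cr2O7 reacts with 6 mol Fe^2+, so n(Fe^2+) = 0.003310 x 6/1 = 0.01986 mol.
[Fe^2+] = 0.01986 / 0.01061 L = 1.87 M.

1.87 M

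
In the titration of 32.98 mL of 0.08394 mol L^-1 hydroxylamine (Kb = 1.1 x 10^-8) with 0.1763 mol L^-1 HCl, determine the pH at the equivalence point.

n(NH2OH) = 0.08394 x 0.03298 = 0.002768 mol; V(HCl) at equivalence = 0.002768/0.1763 = 0.01570 L.
At equivalence the base is fully converted to NH3OH+; total volume = 0.04868 L, so [NH3OH+] = 0.002768/0.04868 = 0.05687 M.
Ka(NH3OH+) = Kw/Kb = 1.0e-14 / 1.1 x 10^-8 = 9.09e-7.
[H^+] = sqrt(Ka x [NH3OH+]) = sqrt(9.09e-7 x 0.05687) = 0.000227 M.
pH = -log(0.000227) = 3.64.

3.64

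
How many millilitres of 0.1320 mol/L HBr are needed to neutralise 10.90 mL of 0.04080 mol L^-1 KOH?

n(KOH) = 0.04080 mol/L x 0.01090 L = 0.0004447 mol.
At equivalence n(HBr) = n(KOH) = 0.0004447 mol.
V(HBr) = 0.0004447 / 0.1320 = 0.003369 L = 3.37 mL.

3.37 mL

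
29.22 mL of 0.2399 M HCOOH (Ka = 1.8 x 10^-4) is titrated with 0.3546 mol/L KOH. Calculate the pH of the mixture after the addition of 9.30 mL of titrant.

3.69

Initial n(HCOOH) = 0.2399 x 0.02922 = 0.007010 mol.
n(KOH) added = 0.3546 x 0.009300 = 0.003298 mol, converting that many moles of HCOOH to HCOO-.
Remaining n(HCOOH) = 0.003712 mol; n(HCOO-) = 0.003298 mol.
By Henderson-Hasselbalch, pH = pKa + log([A^-]/[HA]) = 3.74 + log(0.003298/0.003712) = 3.74 + (-0.05) = 3.69.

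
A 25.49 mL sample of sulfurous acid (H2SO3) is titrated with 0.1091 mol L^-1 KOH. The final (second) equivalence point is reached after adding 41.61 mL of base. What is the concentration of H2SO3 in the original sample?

0.0890 M

n(KOH) = 0.1091 x 0.04161 = 0.004540 mol.
At the final (second) equivalence point, 2 mol OH^- react per mol H2SO3, so n(H2SO3) = 0.004540 / 2 = 0.002270 mol.
[H2SO3] = 0.002270 / 0.02549 L = 0.0890 M.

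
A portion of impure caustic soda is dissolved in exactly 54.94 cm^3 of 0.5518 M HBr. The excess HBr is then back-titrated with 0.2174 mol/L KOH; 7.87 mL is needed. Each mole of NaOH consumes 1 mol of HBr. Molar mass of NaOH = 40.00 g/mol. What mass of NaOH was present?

1.14 g

Total n(HBr) added = 0.5518 x 0.05494 = 0.03032 mol.
n(KOH) used = 0.2174 x 0.007870 = 0.001711 mol, which equals the excess n(HBr).
So n(HBr) consumed by the sample = 0.03032 - 0.001711 = 0.02860 mol.
n(NaOH) = 0.02860 / 1 = 0.02860 mol.
mass = 0.02860 mol x 40.00 g/mol = 1.14 g.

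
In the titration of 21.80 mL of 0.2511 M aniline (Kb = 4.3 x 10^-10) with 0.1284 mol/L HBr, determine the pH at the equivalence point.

n(C6H5NH2) = 0.2511 x 0.02180 = 0.005474 mol; V(HBr) at equivalence = 0.005474/0.1284 = 0.04263 L.
At equivalence the base is fully converted to C6H5NH3+; total volume = 0.06443 L, so [C6H5NH3+] = 0.005474/0.06443 = 0.08496 M.
Ka(C6H5NH3+) = Kw/Kb = 1.0e-14 / 4.3 x 10^-10 = 2.33e-5.
[H^+] = sqrt(Ka x [C6H5NH3+]) = sqrt(2.33e-5 x 0.08496) = 0.00141 M.
pH = -log(0.00141) = 2.85.

2.85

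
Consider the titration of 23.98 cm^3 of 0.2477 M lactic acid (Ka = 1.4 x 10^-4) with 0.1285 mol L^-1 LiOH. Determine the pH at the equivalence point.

8.39

n(HC3H5O3) = 0.2477 x 0.02398 = 0.005940 mol; V(LiOH) at equivalence = 0.005940/0.1285 = 0.04622 L.
At equivalence all the acid is converted to C3H5O3-; total volume = 0.02398 + 0.04622 = 0.07020 L, so [C3H5O3-] = 0.005940/0.07020 = 0.08461 M.
Kb = Kw/Ka = 1.0e-14 / 1.4 x 10^-4 = 7.14e-11.
[OH^-] = sqrt(Kb x [C3H5O3-]) = sqrt(7.14e-11 x 0.08461) = 2.46e-6 M.
pOH = 5.61, so pH = 14.00 - 5.61 = 8.39.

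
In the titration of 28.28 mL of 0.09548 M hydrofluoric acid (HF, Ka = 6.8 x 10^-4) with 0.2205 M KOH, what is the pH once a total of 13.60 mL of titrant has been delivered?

11.85

n(acid) = 0.09548 x 0.02828 = 0.002700 mol; n(KOH) added = 0.2205 x 0.01360 = 0.002999 mol.
Base is in excess by 0.002999 - 0.002700 = 0.0002986 mol in a total volume of 0.04188 L.
[OH^-] = 0.0002986/0.04188 = 0.007131 M, so pOH = 2.15 and pH = 14.00 - 2.15 = 11.85.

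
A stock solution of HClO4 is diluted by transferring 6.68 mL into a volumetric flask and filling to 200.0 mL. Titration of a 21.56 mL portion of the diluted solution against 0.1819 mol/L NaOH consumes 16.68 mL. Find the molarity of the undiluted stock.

n(NaOH) = 0.1819 x 0.01668 = 0.003034 mol.
n(HClO4) in the aliquot = 0.003034 mol.
[diluted HClO4] = 0.003034 / 0.02156 = 0.1407 M.
Dilution factor = 200.0/6.680 = 29.94, so [stock] = 0.1407 x 29.94 = 4.21 M.

4.21 M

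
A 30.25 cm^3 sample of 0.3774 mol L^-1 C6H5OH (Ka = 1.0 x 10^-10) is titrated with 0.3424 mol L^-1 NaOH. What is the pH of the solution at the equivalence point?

n(C6H5OH) = 0.3774 x 0.03025 = 0.01142 mol; V(NaOH) at equivalence = 0.01142/0.3424 = 0.03334 L.
At equivalence all the acid is converted to C6H5O-; total volume = 0.03025 + 0.03334 = 0.06359 L, so [C6H5O-] = 0.01142/0.06359 = 0.1795 M.
Kb = Kw/Ka = 1.0e-14 / 1.0 x 10^-10 = 0.000100.
[OH^-] = sqrt(Kb x [C6H5O-]) = sqrt(0.000100 x 0.1795) = 0.00424 M.
pOH = 2.37, so pH = 14.00 - 2.37 = 11.63.

11.63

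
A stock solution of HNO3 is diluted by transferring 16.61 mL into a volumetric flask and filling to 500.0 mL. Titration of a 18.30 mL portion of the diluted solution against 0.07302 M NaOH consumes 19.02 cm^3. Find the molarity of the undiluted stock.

2.28 M

n(NaOH) = 0.07302 x 0.01902 = 0.001389 mol.
n(HNO3) in the aliquot = 0.001389 mol.
[diluted HNO3] = 0.001389 / 0.01830 = 0.07589 M.
Dilution factor = 500.0/16.61 = 30.10, so [stock] = 0.07589 x 30.10 = 2.28 M.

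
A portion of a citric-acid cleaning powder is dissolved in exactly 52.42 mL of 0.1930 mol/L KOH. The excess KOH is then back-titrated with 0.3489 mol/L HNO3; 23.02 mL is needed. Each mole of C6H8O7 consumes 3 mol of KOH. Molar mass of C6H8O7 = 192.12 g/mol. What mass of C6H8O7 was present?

0.134 g

Total n(KOH) added = 0.1930 x 0.05242 = 0.01012 mol.
n(HNO3) used = 0.3489 x 0.02302 = 0.008032 mol, which equals the excess n(KOH).
So n(KOH) consumed by the sample = 0.01012 - 0.008032 = 0.002085 mol.
n(C6H8O7) = 0.002085 / 3 = 0.0006951 mol.
mass = 0.0006951 mol x 192.12 g/mol = 0.134 g.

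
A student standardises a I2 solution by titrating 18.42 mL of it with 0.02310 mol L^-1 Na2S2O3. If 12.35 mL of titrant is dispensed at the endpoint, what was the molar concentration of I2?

n(Na2S2O3) = 0.02310 x 0.01235 = 0.0002853 mol.
From the balanced equation, 2 mol Na2S2O3 reacts with 1 mol I2, so n(I2) = 0.0002853 x 1/2 = 0.0001426 mol.
[I2] = 0.0001426 / 0.01842 L = 0.00774 M.

0.00774 M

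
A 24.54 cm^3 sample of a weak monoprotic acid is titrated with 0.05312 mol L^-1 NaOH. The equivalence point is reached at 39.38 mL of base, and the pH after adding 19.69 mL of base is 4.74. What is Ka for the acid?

19.69 mL is half of the equivalence volume, so this is the half-equivalence point where [HA] = [A^-].
At half-equivalence pH = pKa, so pKa = 4.74.
Ka = 10^(-4.74) = 1.8 x 10^-5.

1.8 x 10^-5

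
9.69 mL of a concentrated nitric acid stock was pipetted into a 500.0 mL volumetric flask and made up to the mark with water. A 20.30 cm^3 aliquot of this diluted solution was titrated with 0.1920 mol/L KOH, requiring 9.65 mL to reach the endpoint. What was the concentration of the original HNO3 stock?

n(KOH) = 0.1920 x 0.009650 = 0.001853 mol.
n(HNO3) in the aliquot = 0.001853 mol.
[diluted HNO3] = 0.001853 / 0.02030 = 0.09127 M.
Dilution factor = 500.0/9.690 = 51.60, so [stock] = 0.09127 x 51.60 = 4.71 M.

4.71 M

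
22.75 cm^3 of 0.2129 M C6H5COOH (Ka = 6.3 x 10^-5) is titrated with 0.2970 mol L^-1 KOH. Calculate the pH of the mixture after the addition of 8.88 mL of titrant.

4.28

Initial n(C6H5COOH) = 0.2129 x 0.02275 = 0.004843 mol.
n(KOH) added = 0.2970 x 0.008880 = 0.002637 mol, converting that many moles of C6H5COOH to C6H5COO-.
Remaining n(C6H5COOH) = 0.002206 mol; n(C6H5COO-) = 0.002637 mol.
By Henderson-Hasselbalch, pH = pKa + log([A^-]/[HA]) = 4.20 + log(0.002637/0.002206) = 4.20 + (+0.08) = 4.28.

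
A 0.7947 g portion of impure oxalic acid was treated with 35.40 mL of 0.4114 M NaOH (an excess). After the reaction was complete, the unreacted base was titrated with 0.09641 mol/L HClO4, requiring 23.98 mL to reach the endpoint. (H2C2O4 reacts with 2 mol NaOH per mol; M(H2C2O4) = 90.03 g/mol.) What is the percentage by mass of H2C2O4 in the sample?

Total n(NaOH) added = 0.4114 x 0.03540 = 0.01456 mol.
n(HClO4) used = 0.09641 x 0.02398 = 0.002312 mol, which equals the excess n(NaOH).
So n(NaOH) consumed by the sample = 0.01456 - 0.002312 = 0.01225 mol.
n(H2C2O4) = 0.01225 / 2 = 0.006126 mol.
mass H2C2O4 = 0.006126 x 90.03 = 0.5515 g, so %H2C2O4 = 0.5515/0.7947 x 100 = 69.4%.

69.4%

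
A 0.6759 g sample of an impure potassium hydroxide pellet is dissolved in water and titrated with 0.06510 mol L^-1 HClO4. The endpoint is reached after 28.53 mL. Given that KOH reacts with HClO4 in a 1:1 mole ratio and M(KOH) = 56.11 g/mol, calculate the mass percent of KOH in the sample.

15.4%

n(HClO4) = 0.06510 x 0.02853 = 0.001857 mol.
n(KOH) = 0.001857 / 1 = 0.001857 mol.
mass of KOH = 0.001857 x 56.11 = 0.1042 g.
% purity = 0.1042 / 0.6759 x 100 = 15.4%.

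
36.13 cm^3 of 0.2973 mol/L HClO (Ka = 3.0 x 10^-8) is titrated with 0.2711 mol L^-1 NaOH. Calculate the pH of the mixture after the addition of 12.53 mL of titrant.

7.19

Initial n(HClO) = 0.2973 x 0.03613 = 0.01074 mol.
n(NaOH) added = 0.2711 x 0.01253 = 0.003397 mol, converting that many moles of HClO to ClO-.
Remaining n(HClO) = 0.007345 mol; n(ClO-) = 0.003397 mol.
By Henderson-Hasselbalch, pH = pKa + log([A^-]/[HA]) = 7.52 + log(0.003397/0.007345) = 7.52 + (-0.33) = 7.19.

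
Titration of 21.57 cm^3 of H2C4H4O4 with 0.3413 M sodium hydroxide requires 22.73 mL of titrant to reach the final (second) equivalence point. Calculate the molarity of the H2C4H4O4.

0.180 M

n(NaOH) = 0.3413 x 0.02273 = 0.007758 mol.
At the final (second) equivalence point, 2 mol OH^- react per mol H2C4H4O4, so n(H2C4H4O4) = 0.007758 / 2 = 0.003879 mol.
[H2C4H4O4] = 0.003879 / 0.02157 L = 0.180 M.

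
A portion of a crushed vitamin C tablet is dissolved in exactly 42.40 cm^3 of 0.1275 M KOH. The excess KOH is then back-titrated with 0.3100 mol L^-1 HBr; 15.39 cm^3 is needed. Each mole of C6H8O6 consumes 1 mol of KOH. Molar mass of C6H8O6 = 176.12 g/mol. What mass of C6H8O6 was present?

Total n(KOH) added = 0.1275 x 0.04240 = 0.005406 mol.
n(HBr) used = 0.3100 x 0.01539 = 0.004771 mol, which equals the excess n(KOH).
So n(KOH) consumed by the sample = 0.005406 - 0.004771 = 0.0006351 mol.
n(C6H8O6) = 0.0006351 / 1 = 0.0006351 mol.
mass = 0.0006351 mol x 176.12 g/mol = 0.112 g.

0.112 g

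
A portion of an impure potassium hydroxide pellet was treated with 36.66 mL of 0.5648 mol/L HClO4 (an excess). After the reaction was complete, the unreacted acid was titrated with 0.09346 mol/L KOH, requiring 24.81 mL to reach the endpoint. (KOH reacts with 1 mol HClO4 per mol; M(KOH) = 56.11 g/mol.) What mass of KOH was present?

Total n(HClO4) added = 0.5648 x 0.03666 = 0.02071 mol.
n(KOH) used = 0.09346 x 0.02481 = 0.002319 mol, which equals the excess n(HClO4).
So n(HClO4) consumed by the sample = 0.02071 - 0.002319 = 0.01839 mol.
n(KOH) = 0.01839 / 1 = 0.01839 mol.
mass = 0.01839 mol x 56.11 g/mol = 1.03 g.

1.03 g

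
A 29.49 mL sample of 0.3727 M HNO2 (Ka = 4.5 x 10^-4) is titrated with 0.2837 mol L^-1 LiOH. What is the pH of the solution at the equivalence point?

n(HNO2) = 0.3727 x 0.02949 = 0.01099 mol; V(LiOH) at equivalence = 0.01099/0.2837 = 0.03874 L.
At equivalence all the acid is converted to NO2-; total volume = 0.02949 + 0.03874 = 0.06823 L, so [NO2-] = 0.01099/0.06823 = 0.1611 M.
Kb = Kw/Ka = 1.0e-14 / 4.5 x 10^-4 = 2.22e-11.
[OH^-] = sqrt(Kb x [NO2-]) = sqrt(2.22e-11 x 0.1611) = 1.89e-6 M.
pOH = 5.72, so pH = 14.00 - 5.72 = 8.28.

8.28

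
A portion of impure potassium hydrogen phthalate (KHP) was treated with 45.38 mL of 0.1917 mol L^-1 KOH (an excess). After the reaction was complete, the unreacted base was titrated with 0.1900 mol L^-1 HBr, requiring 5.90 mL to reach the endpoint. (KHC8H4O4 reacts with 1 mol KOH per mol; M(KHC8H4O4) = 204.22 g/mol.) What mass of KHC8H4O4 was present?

1.55 g

Total n(KOH) added = 0.1917 x 0.04538 = 0.008699 mol.
n(HBr) used = 0.1900 x 0.005900 = 0.001121 mol, which equals the excess n(KOH).
So n(KOH) consumed by the sample = 0.008699 - 0.001121 = 0.007578 mol.
n(KHC8H4O4) = 0.007578 / 1 = 0.007578 mol.
mass = 0.007578 mol x 204.22 g/mol = 1.55 g.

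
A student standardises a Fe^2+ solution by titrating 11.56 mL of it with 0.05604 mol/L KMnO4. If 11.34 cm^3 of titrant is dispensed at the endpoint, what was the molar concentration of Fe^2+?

n(KMnO4) = 0.05604 x 0.01134 = 0.0006355 mol.
From the balanced equation, 1 mol KMnO4 reacts with 5 mol Fe^2+, so n(Fe^2+) = 0.0006355 x 5/1 = 0.003177 mol.
[Fe^2+] = 0.003177 / 0.01156 L = 0.275 M.

0.275 M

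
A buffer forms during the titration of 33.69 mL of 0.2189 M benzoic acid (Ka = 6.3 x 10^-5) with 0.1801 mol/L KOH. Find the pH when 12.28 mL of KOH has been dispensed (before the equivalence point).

3.83

Initial n(C6H5COOH) = 0.2189 x 0.03369 = 0.007375 mol.
n(KOH) added = 0.1801 x 0.01228 = 0.002212 mol, converting that many moles of C6H5COOH to C6H5COO-.
Remaining n(C6H5COOH) = 0.005163 mol; n(C6H5COO-) = 0.002212 mol.
By Henderson-Hasselbalch, pH = pKa + log([A^-]/[HA]) = 4.20 + log(0.002212/0.005163) = 4.20 + (-0.37) = 3.83.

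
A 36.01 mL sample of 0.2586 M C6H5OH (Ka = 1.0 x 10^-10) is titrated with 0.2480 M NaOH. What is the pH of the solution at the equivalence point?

11.55

n(C6H5OH) = 0.2586 x 0.03601 = 0.009312 mol; V(NaOH) at equivalence = 0.009312/0.2480 = 0.03755 L.
At equivalence all the acid is converted to C6H5O-; total volume = 0.03601 + 0.03755 = 0.07356 L, so [C6H5O-] = 0.009312/0.07356 = 0.1266 M.
Kb = Kw/Ka = 1.0e-14 / 1.0 x 10^-10 = 0.000100.
[OH^-] = sqrt(Kb x [C6H5O-]) = sqrt(0.000100 x 0.1266) = 0.00356 M.
pOH = 2.45, so pH = 14.00 - 2.45 = 11.55.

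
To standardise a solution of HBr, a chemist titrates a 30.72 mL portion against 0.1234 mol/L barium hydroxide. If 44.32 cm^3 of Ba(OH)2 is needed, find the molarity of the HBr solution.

n(Ba(OH)2) delivered = 0.1234 x 0.04432 = 0.005469 mol.
The reaction is 2 HBr + 1 Ba(OH)2, so n(HBr) = 0.005469 x 2/1 = 0.01094 mol.
[HBr] = 0.01094 mol / 0.03072 L = 0.356 M.

0.356 M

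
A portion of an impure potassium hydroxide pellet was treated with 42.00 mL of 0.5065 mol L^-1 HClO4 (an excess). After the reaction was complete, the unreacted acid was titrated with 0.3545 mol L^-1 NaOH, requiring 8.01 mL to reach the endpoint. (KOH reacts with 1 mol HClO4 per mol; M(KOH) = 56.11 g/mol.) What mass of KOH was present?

Total n(HClO4) added = 0.5065 x 0.04200 = 0.02127 mol.
n(NaOH) used = 0.3545 x 0.008010 = 0.002840 mol, which equals the excess n(HClO4).
So n(HClO4) consumed by the sample = 0.02127 - 0.002840 = 0.01843 mol.
n(KOH) = 0.01843 / 1 = 0.01843 mol.
mass = 0.01843 mol x 56.11 g/mol = 1.03 g.

1.03 g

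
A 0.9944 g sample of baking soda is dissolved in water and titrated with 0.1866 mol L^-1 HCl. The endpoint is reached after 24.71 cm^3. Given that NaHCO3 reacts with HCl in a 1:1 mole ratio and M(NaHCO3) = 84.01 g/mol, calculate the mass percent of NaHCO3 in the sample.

n(HCl) = 0.1866 x 0.02471 = 0.004611 mol.
n(NaHCO3) = 0.004611 / 1 = 0.004611 mol.
mass of NaHCO3 = 0.004611 x 84.01 = 0.3874 g.
% purity = 0.3874 / 0.9944 x 100 = 39.0%.

39.0%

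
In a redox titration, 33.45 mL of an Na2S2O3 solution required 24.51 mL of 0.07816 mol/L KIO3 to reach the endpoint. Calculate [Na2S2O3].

n(KIO3) = 0.07816 x 0.02451 = 0.001916 mol.
From the balanced equation, 1 mol KIO3 reacts with 6 mol Na2S2O3, so n(Na2S2O3) = 0.001916 x 6/1 = 0.01149 mol.
[Na2S2O3] = 0.01149 / 0.03345 L = 0.344 M.

0.344 M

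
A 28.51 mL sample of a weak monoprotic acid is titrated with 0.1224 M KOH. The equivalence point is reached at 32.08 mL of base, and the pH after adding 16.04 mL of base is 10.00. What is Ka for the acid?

16.04 mL is half of the equivalence volume, so this is the half-equivalence point where [HA] = [A^-].
At half-equivalence pH = pKa, so pKa = 10.00.
Ka = 10^(-10.00) = 1.0 x 10^-10.

1.0 x 10^-10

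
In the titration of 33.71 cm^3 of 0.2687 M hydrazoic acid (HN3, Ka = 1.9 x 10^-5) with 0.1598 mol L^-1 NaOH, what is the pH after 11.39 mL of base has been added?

Initial n(HN3) = 0.2687 x 0.03371 = 0.009058 mol.
n(NaOH) added = 0.1598 x 0.01139 = 0.001820 mol, converting that many moles of HN3 to N3-.
Remaining n(HN3) = 0.007238 mol; n(N3-) = 0.001820 mol.
By Henderson-Hasselbalch, pH = pKa + log([A^-]/[HA]) = 4.72 + log(0.001820/0.007238) = 4.72 + (-0.60) = 4.12.

4.12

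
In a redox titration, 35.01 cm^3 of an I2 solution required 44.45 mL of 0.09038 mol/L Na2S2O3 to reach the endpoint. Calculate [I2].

0.0574 M

n(Na2S2O3) = 0.09038 x 0.04445 = 0.004017 mol.
From the balanced equation, 2 mol Na2S2O3 reacts with 1 mol I2, so n(I2) = 0.004017 x 1/2 = 0.002009 mol.
[I2] = 0.002009 / 0.03501 L = 0.0574 M.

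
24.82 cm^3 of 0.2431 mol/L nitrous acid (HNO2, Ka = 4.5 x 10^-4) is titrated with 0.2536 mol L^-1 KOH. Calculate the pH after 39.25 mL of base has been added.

n(acid) = 0.2431 x 0.02482 = 0.006034 mol; n(KOH) added = 0.2536 x 0.03925 = 0.009954 mol.
Base is in excess by 0.009954 - 0.006034 = 0.003920 mol in a total volume of 0.06407 L.
[OH^-] = 0.003920/0.06407 = 0.06118 M, so pOH = 1.21 and pH = 14.00 - 1.21 = 12.79.

12.79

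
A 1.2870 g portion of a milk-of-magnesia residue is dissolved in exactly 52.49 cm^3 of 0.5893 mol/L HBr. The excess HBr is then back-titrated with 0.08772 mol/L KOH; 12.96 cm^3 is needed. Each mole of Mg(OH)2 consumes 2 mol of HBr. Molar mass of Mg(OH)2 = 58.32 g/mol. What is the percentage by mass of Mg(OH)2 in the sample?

67.5%

Total n(HBr) added = 0.5893 x 0.05249 = 0.03093 mol.
n(KOH) used = 0.08772 x 0.01296 = 0.001137 mol, which equals the excess n(HBr).
So n(HBr) consumed by the sample = 0.03093 - 0.001137 = 0.02980 mol.
n(Mg(OH)2) = 0.02980 / 2 = 0.01490 mol.
mass Mg(OH)2 = 0.01490 x 58.32 = 0.8688 g, so %Mg(OH)2 = 0.8688/1.2870 x 100 = 67.5%.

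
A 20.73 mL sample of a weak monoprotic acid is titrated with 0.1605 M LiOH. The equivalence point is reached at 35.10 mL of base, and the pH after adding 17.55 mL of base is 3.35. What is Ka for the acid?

4.5 x 10^-4

17.55 mL is half of the equivalence volume, so this is the half-equivalence point where [HA] = [A^-].
At half-equivalence pH = pKa, so pKa = 3.35.
Ka = 10^(-3.35) = 4.5 x 10^-4.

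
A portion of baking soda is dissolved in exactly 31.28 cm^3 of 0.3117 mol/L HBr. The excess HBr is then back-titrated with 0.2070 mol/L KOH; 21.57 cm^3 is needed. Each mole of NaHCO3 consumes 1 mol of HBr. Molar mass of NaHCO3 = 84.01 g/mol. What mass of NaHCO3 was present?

0.444 g

Total n(HBr) added = 0.3117 x 0.03128 = 0.009750 mol.
n(KOH) used = 0.2070 x 0.02157 = 0.004465 mol, which equals the excess n(HBr).
So n(HBr) consumed by the sample = 0.009750 - 0.004465 = 0.005285 mol.
n(NaHCO3) = 0.005285 / 1 = 0.005285 mol.
mass = 0.005285 mol x 84.01 g/mol = 0.444 g.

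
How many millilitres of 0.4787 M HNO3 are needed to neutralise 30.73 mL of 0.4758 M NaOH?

30.5 mL

n(NaOH) = 0.4758 mol/L x 0.03073 L = 0.01462 mol.
At equivalence n(HNO3) = n(NaOH) = 0.01462 mol.
V(HNO3) = 0.01462 / 0.4787 = 0.03054 L = 30.5 mL.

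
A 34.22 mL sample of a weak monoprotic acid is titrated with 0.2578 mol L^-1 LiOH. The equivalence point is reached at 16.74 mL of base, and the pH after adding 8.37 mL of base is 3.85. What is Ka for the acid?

8.37 mL is half of the equivalence volume, so this is the half-equivalence point where [HA] = [A^-].
At half-equivalence pH = pKa, so pKa = 3.85.
Ka = 10^(-3.85) = 1.4 x 10^-4.

1.4 x 10^-4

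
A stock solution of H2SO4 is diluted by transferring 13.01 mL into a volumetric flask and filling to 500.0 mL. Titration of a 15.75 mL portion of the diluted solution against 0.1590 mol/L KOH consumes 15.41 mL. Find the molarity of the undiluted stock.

2.99 M

n(KOH) = 0.1590 x 0.01541 = 0.002450 mol.
n(H2SO4) in the aliquot = 0.002450 x 1/2 = 0.001225 mol.
[diluted H2SO4] = 0.001225 / 0.01575 = 0.07778 M.
Dilution factor = 500.0/13.01 = 38.43, so [stock] = 0.07778 x 38.43 = 2.99 M.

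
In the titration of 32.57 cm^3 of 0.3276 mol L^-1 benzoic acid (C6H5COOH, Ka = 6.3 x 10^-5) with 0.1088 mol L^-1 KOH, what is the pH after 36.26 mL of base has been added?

3.97

Initial n(C6H5COOH) = 0.3276 x 0.03257 = 0.01067 mol.
n(KOH) added = 0.1088 x 0.03626 = 0.003945 mol, converting that many moles of C6H5COOH to C6H5COO-.
Remaining n(C6H5COOH) = 0.006725 mol; n(C6H5COO-) = 0.003945 mol.
By Henderson-Hasselbalch, pH = pKa + log([A^-]/[HA]) = 4.20 + log(0.003945/0.006725) = 4.20 + (-0.23) = 3.97.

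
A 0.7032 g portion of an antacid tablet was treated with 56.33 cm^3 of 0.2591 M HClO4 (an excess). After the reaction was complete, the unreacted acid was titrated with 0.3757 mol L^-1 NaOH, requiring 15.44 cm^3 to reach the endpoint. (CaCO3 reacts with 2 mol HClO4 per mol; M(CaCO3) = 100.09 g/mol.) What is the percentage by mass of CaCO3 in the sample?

62.6%

Total n(HClO4) added = 0.2591 x 0.05633 = 0.01460 mol.
n(NaOH) used = 0.3757 x 0.01544 = 0.005801 mol, which equals the excess n(HClO4).
So n(HClO4) consumed by the sample = 0.01460 - 0.005801 = 0.008794 mol.
n(CaCO3) = 0.008794 / 2 = 0.004397 mol.
mass CaCO3 = 0.004397 x 100.09 = 0.4401 g, so %CaCO3 = 0.4401/0.7032 x 100 = 62.6%.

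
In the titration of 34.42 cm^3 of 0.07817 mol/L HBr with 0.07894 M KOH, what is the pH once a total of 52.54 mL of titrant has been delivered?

n(acid) = 0.07817 x 0.03442 = 0.002691 mol; n(KOH) added = 0.07894 x 0.05254 = 0.004148 mol.
Base is in excess by 0.004148 - 0.002691 = 0.001457 mol in a total volume of 0.08696 L.
[OH^-] = 0.001457/0.08696 = 0.01675 M, so pOH = 1.78 and pH = 14.00 - 1.78 = 12.22.

12.22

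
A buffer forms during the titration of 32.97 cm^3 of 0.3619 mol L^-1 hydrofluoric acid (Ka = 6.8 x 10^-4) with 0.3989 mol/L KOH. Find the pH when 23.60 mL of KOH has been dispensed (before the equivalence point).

Initial n(HF) = 0.3619 x 0.03297 = 0.01193 mol.
n(KOH) added = 0.3989 x 0.02360 = 0.009414 mol, converting that many moles of HF to F-.
Remaining n(HF) = 0.002518 mol; n(F-) = 0.009414 mol.
By Henderson-Hasselbalch, pH = pKa + log([A^-]/[HA]) = 3.17 + log(0.009414/0.002518) = 3.17 + (+0.57) = 3.74.

3.74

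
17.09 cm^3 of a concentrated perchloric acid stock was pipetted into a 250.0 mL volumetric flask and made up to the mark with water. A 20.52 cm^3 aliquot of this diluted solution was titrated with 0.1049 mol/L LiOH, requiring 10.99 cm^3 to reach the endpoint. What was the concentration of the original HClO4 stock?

0.822 M

n(LiOH) = 0.1049 x 0.01099 = 0.001153 mol.
n(HClO4) in the aliquot = 0.001153 mol.
[diluted HClO4] = 0.001153 / 0.02052 = 0.05618 M.
Dilution factor = 250.0/17.09 = 14.63, so [stock] = 0.05618 x 14.63 = 0.822 M.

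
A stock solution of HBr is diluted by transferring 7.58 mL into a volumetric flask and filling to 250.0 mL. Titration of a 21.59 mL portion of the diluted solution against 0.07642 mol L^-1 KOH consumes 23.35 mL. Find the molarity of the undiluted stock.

2.73 M

n(KOH) = 0.07642 x 0.02335 = 0.001784 mol.
n(HBr) in the aliquot = 0.001784 mol.
[diluted HBr] = 0.001784 / 0.02159 = 0.08265 M.
Dilution factor = 250.0/7.580 = 32.98, so [stock] = 0.08265 x 32.98 = 2.73 M.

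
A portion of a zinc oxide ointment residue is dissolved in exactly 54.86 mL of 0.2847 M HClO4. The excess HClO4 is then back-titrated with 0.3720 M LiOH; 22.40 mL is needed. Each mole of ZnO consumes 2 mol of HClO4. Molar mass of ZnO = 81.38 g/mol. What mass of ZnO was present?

0.296 g

Total n(HClO4) added = 0.2847 x 0.05486 = 0.01562 mol.
n(LiOH) used = 0.3720 x 0.02240 = 0.008333 mol, which equals the excess n(HClO4).
So n(HClO4) consumed by the sample = 0.01562 - 0.008333 = 0.007286 mol.
n(ZnO) = 0.007286 / 2 = 0.003643 mol.
mass = 0.003643 mol x 81.38 g/mol = 0.296 g.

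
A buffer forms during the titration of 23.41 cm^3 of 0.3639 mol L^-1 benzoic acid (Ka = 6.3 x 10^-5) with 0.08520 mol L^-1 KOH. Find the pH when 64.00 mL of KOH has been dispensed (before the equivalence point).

4.45

Initial n(C6H5COOH) = 0.3639 x 0.02341 = 0.008519 mol.
n(KOH) added = 0.08520 x 0.06400 = 0.005453 mol, converting that many moles of C6H5COOH to C6H5COO-.
Remaining n(C6H5COOH) = 0.003066 mol; n(C6H5COO-) = 0.005453 mol.
By Henderson-Hasselbalch, pH = pKa + log([A^-]/[HA]) = 4.20 + log(0.005453/0.003066) = 4.20 + (+0.25) = 4.45.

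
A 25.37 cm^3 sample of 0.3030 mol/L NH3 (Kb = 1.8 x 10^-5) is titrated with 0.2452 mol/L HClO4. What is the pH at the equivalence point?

5.06

n(NH3) = 0.3030 x 0.02537 = 0.007687 mol; V(HClO4) at equivalence = 0.007687/0.2452 = 0.03135 L.
At equivalence the base is fully converted to NH4+; total volume = 0.05672 L, so [NH4+] = 0.007687/0.05672 = 0.1355 M.
Ka(NH4+) = Kw/Kb = 1.0e-14 / 1.8 x 10^-5 = 5.56e-10.
[H^+] = sqrt(Ka x [NH4+]) = sqrt(5.56e-10 x 0.1355) = 8.68e-6 M.
pH = -log(8.68e-6) = 5.06.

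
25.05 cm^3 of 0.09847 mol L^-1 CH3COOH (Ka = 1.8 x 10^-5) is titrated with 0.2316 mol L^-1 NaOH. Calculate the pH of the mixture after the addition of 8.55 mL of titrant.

5.35

Initial n(CH3COOH) = 0.09847 x 0.02505 = 0.002467 mol.
n(NaOH) added = 0.2316 x 0.008550 = 0.001980 mol, converting that many moles of CH3COOH to CH3COO-.
Remaining n(CH3COOH) = 0.0004865 mol; n(CH3COO-) = 0.001980 mol.
By Henderson-Hasselbalch, pH = pKa + log([A^-]/[HA]) = 4.74 + log(0.001980/0.0004865) = 4.74 + (+0.61) = 5.35.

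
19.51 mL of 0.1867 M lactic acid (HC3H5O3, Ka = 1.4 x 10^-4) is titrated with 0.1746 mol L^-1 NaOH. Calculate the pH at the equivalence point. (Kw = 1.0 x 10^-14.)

8.40

n(HC3H5O3) = 0.1867 x 0.01951 = 0.003643 mol; V(NaOH) at equivalence = 0.003643/0.1746 = 0.02086 L.
At equivalence all the acid is converted to C3H5O3-; total volume = 0.01951 + 0.02086 = 0.04037 L, so [C3H5O3-] = 0.003643/0.04037 = 0.09022 M.
Kb = Kw/Ka = 1.0e-14 / 1.4 x 10^-4 = 7.14e-11.
[OH^-] = sqrt(Kb x [C3H5O3-]) = sqrt(7.14e-11 x 0.09022) = 2.54e-6 M.
pOH = 5.60, so pH = 14.00 - 5.60 = 8.40.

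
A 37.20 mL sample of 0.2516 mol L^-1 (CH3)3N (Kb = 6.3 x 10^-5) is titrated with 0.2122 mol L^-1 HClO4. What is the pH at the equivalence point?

n((CH3)3N) = 0.2516 x 0.03720 = 0.009360 mol; V(HClO4) at equivalence = 0.009360/0.2122 = 0.04411 L.
At equivalence the base is fully converted to (CH3)3NH+; total volume = 0.08131 L, so [(CH3)3NH+] = 0.009360/0.08131 = 0.1151 M.
Ka((CH3)3NH+) = Kw/Kb = 1.0e-14 / 6.3 x 10^-5 = 1.59e-10.
[H^+] = sqrt(Ka x [(CH3)3NH+]) = sqrt(1.59e-10 x 0.1151) = 4.27e-6 M.
pH = -log(4.27e-6) = 5.37.

5.37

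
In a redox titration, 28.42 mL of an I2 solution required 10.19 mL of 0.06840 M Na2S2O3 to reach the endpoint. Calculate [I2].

0.0123 M

n(Na2S2O3) = 0.06840 x 0.01019 = 0.0006970 mol.
From the balanced equation, 2 mol Na2S2O3 reacts with 1 mol I2, so n(I2) = 0.0006970 x 1/2 = 0.0003485 mol.
[I2] = 0.0003485 / 0.02842 L = 0.0123 M.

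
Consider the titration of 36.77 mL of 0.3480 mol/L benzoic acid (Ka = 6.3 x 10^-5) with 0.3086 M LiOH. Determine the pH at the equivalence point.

8.71

n(C6H5COOH) = 0.3480 x 0.03677 = 0.01280 mol; V(LiOH) at equivalence = 0.01280/0.3086 = 0.04146 L.
At equivalence all the acid is converted to C6H5COO-; total volume = 0.03677 + 0.04146 = 0.07823 L, so [C6H5COO-] = 0.01280/0.07823 = 0.1636 M.
Kb = Kw/Ka = 1.0e-14 / 6.3 x 10^-5 = 1.59e-10.
[OH^-] = sqrt(Kb x [C6H5COO-]) = sqrt(1.59e-10 x 0.1636) = 5.10e-6 M.
pOH = 5.29, so pH = 14.00 - 5.29 = 8.71.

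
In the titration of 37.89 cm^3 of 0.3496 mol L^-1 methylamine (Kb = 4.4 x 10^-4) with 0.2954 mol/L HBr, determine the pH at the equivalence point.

n(CH3NH2) = 0.3496 x 0.03789 = 0.01325 mol; V(HBr) at equivalence = 0.01325/0.2954 = 0.04484 L.
At equivalence the base is fully converted to CH3NH3+; total volume = 0.08273 L, so [CH3NH3+] = 0.01325/0.08273 = 0.1601 M.
Ka(CH3NH3+) = Kw/Kb = 1.0e-14 / 4.4 x 10^-4 = 2.27e-11.
[H^+] = sqrt(Ka x [CH3NH3+]) = sqrt(2.27e-11 x 0.1601) = 1.91e-6 M.
pH = -log(1.91e-6) = 5.72.

5.72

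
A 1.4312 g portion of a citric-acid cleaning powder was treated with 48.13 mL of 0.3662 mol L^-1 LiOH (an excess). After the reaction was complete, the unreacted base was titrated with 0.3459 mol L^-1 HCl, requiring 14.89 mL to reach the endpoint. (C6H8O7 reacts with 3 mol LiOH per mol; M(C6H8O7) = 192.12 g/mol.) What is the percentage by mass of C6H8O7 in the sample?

55.8%

Total n(LiOH) added = 0.3662 x 0.04813 = 0.01763 mol.
n(HCl) used = 0.3459 x 0.01489 = 0.005150 mol, which equals the excess n(LiOH).
So n(LiOH) consumed by the sample = 0.01763 - 0.005150 = 0.01247 mol.
n(C6H8O7) = 0.01247 / 3 = 0.004158 mol.
mass C6H8O7 = 0.004158 x 192.12 = 0.7989 g, so %C6H8O7 = 0.7989/1.4312 x 100 = 55.8%.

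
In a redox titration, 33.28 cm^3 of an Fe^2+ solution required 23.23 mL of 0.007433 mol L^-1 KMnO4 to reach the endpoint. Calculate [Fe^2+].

n(KMnO4) = 0.007433 x 0.02323 = 0.0001727 mol.
From the balanced equation, 1 mol KMnO4 reacts with 5 mol Fe^2+, so n(Fe^2+) = 0.0001727 x 5/1 = 0.0008633 mol.
[Fe^2+] = 0.0008633 / 0.03328 L = 0.0259 M.

0.0259 M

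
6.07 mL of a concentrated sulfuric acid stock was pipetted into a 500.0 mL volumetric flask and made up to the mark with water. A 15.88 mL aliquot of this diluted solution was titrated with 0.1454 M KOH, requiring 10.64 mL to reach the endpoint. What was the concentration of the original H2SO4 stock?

n(KOH) = 0.1454 x 0.01064 = 0.001547 mol.
n(H2SO4) in the aliquot = 0.001547 x 1/2 = 0.0007735 mol.
[diluted H2SO4] = 0.0007735 / 0.01588 = 0.04871 M.
Dilution factor = 500.0/6.070 = 82.37, so [stock] = 0.04871 x 82.37 = 4.01 M.

4.01 M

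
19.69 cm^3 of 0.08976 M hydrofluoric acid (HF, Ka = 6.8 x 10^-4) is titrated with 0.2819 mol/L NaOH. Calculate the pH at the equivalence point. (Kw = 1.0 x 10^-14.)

8.00

n(HF) = 0.08976 x 0.01969 = 0.001767 mol; V(NaOH) at equivalence = 0.001767/0.2819 = 0.006270 L.
At equivalence all the acid is converted to F-; total volume = 0.01969 + 0.006270 = 0.02596 L, so [F-] = 0.001767/0.02596 = 0.06808 M.
Kb = Kw/Ka = 1.0e-14 / 6.8 x 10^-4 = 1.47e-11.
[OH^-] = sqrt(Kb x [F-]) = sqrt(1.47e-11 x 0.06808) = 1.00e-6 M.
pOH = 6.00, so pH = 14.00 - 6.00 = 8.00.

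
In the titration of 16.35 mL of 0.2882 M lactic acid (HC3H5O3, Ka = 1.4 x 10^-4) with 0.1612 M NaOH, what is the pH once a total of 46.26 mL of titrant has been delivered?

n(acid) = 0.2882 x 0.01635 = 0.004712 mol; n(NaOH) added = 0.1612 x 0.04626 = 0.007457 mol.
Base is in excess by 0.007457 - 0.004712 = 0.002745 mol in a total volume of 0.06261 L.
[OH^-] = 0.002745/0.06261 = 0.04384 M, so pOH = 1.36 and pH = 14.00 - 1.36 = 12.64.

12.64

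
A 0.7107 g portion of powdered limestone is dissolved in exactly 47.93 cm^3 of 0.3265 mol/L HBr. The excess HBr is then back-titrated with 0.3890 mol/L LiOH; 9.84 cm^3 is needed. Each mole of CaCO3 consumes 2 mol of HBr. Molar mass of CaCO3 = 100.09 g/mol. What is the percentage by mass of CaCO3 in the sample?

Total n(HBr) added = 0.3265 x 0.04793 = 0.01565 mol.
n(LiOH) used = 0.3890 x 0.009840 = 0.003828 mol, which equals the excess n(HBr).
So n(HBr) consumed by the sample = 0.01565 - 0.003828 = 0.01182 mol.
n(CaCO3) = 0.01182 / 2 = 0.005911 mol.
mass CaCO3 = 0.005911 x 100.09 = 0.5916 g, so %CaCO3 = 0.5916/0.7107 x 100 = 83.2%.

83.2%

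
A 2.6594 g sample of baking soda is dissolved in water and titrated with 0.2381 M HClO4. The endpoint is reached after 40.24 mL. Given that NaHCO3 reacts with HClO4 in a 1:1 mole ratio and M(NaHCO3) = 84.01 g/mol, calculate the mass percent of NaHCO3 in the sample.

n(HClO4) = 0.2381 x 0.04024 = 0.009581 mol.
n(NaHCO3) = 0.009581 / 1 = 0.009581 mol.
mass of NaHCO3 = 0.009581 x 84.01 = 0.8049 g.
% purity = 0.8049 / 2.6594 x 100 = 30.3%.

30.3%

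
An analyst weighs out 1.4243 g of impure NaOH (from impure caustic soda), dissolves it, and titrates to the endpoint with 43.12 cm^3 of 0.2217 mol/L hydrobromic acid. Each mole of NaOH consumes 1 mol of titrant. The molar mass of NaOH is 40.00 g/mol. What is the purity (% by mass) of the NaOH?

n(HBr) = 0.2217 x 0.04312 = 0.009560 mol.
n(NaOH) = 0.009560 / 1 = 0.009560 mol.
mass of NaOH = 0.009560 x 40.00 = 0.3824 g.
% purity = 0.3824 / 1.4243 x 100 = 26.8%.

26.8%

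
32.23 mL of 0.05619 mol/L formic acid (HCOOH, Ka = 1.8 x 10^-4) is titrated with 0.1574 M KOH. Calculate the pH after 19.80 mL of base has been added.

12.40

n(acid) = 0.05619 x 0.03223 = 0.001811 mol; n(KOH) added = 0.1574 x 0.01980 = 0.003117 mol.
Base is in excess by 0.003117 - 0.001811 = 0.001306 mol in a total volume of 0.05203 L.
[OH^-] = 0.001306/0.05203 = 0.02509 M, so pOH = 1.60 and pH = 14.00 - 1.60 = 12.40.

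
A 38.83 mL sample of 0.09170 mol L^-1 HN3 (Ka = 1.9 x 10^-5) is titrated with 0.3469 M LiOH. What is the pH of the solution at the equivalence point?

8.79

n(HN3) = 0.09170 x 0.03883 = 0.003561 mol; V(LiOH) at equivalence = 0.003561/0.3469 = 0.01026 L.
At equivalence all the acid is converted to N3-; total volume = 0.03883 + 0.01026 = 0.04909 L, so [N3-] = 0.003561/0.04909 = 0.07253 M.
Kb = Kw/Ka = 1.0e-14 / 1.9 x 10^-5 = 5.26e-10.
[OH^-] = sqrt(Kb x [N3-]) = sqrt(5.26e-10 x 0.07253) = 6.18e-6 M.
pOH = 5.21, so pH = 14.00 - 5.21 = 8.79.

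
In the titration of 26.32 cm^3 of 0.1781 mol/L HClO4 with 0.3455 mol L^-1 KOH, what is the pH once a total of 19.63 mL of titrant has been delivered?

12.66

n(acid) = 0.1781 x 0.02632 = 0.004688 mol; n(KOH) added = 0.3455 x 0.01963 = 0.006782 mol.
Base is in excess by 0.006782 - 0.004688 = 0.002095 mol in a total volume of 0.04595 L.
[OH^-] = 0.002095/0.04595 = 0.04558 M, so pOH = 1.34 and pH = 14.00 - 1.34 = 12.66.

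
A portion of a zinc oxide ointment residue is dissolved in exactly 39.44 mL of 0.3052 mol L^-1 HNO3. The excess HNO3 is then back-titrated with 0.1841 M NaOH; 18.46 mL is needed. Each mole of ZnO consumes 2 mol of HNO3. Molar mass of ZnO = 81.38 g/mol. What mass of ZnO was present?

Total n(HNO3) added = 0.3052 x 0.03944 = 0.01204 mol.
n(NaOH) used = 0.1841 x 0.01846 = 0.003398 mol, which equals the excess n(HNO3).
So n(HNO3) consumed by the sample = 0.01204 - 0.003398 = 0.008639 mol.
n(ZnO) = 0.008639 / 2 = 0.004319 mol.
mass = 0.004319 mol x 81.38 g/mol = 0.352 g.

0.352 g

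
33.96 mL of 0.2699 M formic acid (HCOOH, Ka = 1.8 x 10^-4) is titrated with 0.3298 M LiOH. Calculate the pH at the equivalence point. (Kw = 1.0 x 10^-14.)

n(HCOOH) = 0.2699 x 0.03396 = 0.009166 mol; V(LiOH) at equivalence = 0.009166/0.3298 = 0.02779 L.
At equivalence all the acid is converted to HCOO-; total volume = 0.03396 + 0.02779 = 0.06175 L, so [HCOO-] = 0.009166/0.06175 = 0.1484 M.
Kb = Kw/Ka = 1.0e-14 / 1.8 x 10^-4 = 5.56e-11.
[OH^-] = sqrt(Kb x [HCOO-]) = sqrt(5.56e-11 x 0.1484) = 2.87e-6 M.
pOH = 5.54, so pH = 14.00 - 5.54 = 8.46.

8.46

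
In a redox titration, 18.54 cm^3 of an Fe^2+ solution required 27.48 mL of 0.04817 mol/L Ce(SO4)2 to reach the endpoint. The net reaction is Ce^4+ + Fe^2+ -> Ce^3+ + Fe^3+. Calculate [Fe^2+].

n(Ce(SO4)2) = 0.04817 x 0.02748 = 0.001324 mol.
From the balanced equation, 1 mol Ce(SO4)2 reacts with 1 mol Fe^2+, so n(Fe^2+) = 0.001324 x 1/1 = 0.001324 mol.
[Fe^2+] = 0.001324 / 0.01854 L = 0.0714 M.

0.0714 M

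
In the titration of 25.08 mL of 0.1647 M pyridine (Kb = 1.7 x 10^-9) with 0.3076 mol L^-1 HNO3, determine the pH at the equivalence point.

3.10

n(C5H5N) = 0.1647 x 0.02508 = 0.004131 mol; V(HNO3) at equivalence = 0.004131/0.3076 = 0.01343 L.
At equivalence the base is fully converted to C5H5NH+; total volume = 0.03851 L, so [C5H5NH+] = 0.004131/0.03851 = 0.1073 M.
Ka(C5H5NH+) = Kw/Kb = 1.0e-14 / 1.7 x 10^-9 = 5.88e-6.
[H^+] = sqrt(Ka x [C5H5NH+]) = sqrt(5.88e-6 x 0.1073) = 0.000794 M.
pH = -log(0.000794) = 3.10.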